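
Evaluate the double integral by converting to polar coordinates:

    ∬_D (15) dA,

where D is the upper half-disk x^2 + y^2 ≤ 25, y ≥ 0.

The region D is 0 ≤ r ≤ 5, 0 ≤ θ ≤ π in polar coordinates, where x = r cos(θ), y = r sin(θ), and dA = r dr dθ.

Under the substitution, the integrand becomes 15, so

    ∬_D (15) dA = ∫_{0}^{π} ∫_{0}^{5} (15) · r dr dθ.

Inner integral (in r): ∫_{0}^{5} (15) · r dr = 375/2.

Outer integral (in θ): ∫_{0}^{π} (375/2) dθ = 375π/2.

Therefore ∬_D (15) dA = 375π/2.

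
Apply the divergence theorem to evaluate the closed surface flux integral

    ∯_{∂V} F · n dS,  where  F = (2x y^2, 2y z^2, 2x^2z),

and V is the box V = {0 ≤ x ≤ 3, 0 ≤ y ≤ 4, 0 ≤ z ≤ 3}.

By the divergence theorem,

    ∯_{∂V} F · n dS = ∭_V (∇ · F) dV.

Compute the divergence:
    ∇ · F = ∂F_x/∂x + ∂F_y/∂y + ∂F_z/∂z = 2y^2 + 2z^2 + 2x^2 = 2x^2 + 2y^2 + 2z^2.

V is a rectangular box, so dV = dx dy dz with 0 ≤ x ≤ 3, 0 ≤ y ≤ 4, 0 ≤ z ≤ 3.

Integrate (2x^2 + 2y^2 + 2z^2) over V as an iterated integral:

    ∭_V (∇·F) dV = ∫_0^{3} ∫_0^{4} ∫_0^{3} (2x^2 + 2y^2 + 2z^2) dz dy dx.

Inner (z from 0 to 3): 6x^2 + 6y^2 + 18.
Middle (y from 0 to 4): 24x^2 + 200.
Outer (x from 0 to 3): 816.

Therefore ∯_{∂V} F · n dS = 816.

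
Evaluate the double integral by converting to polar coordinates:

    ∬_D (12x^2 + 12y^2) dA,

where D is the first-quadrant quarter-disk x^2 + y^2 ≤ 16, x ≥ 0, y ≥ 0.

The region D is 0 ≤ r ≤ 4, 0 ≤ θ ≤ π/2 in polar coordinates, where x = r cos(θ), y = r sin(θ), and dA = r dr dθ.

Under the substitution, the integrand becomes 12r^2, so

    ∬_D (12x^2 + 12y^2) dA = ∫_{0}^{π/2} ∫_{0}^{4} (12r^2) · r dr dθ.

Inner integral (in r): ∫_{0}^{4} (12r^2) · r dr = 768.

Outer integral (in θ): ∫_{0}^{π/2} (768) dθ = 384π.

Therefore ∬_D (12x^2 + 12y^2) dA = 384π.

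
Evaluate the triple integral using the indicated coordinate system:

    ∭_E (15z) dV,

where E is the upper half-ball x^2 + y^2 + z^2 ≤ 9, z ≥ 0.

In spherical coordinates, x = ρ sin(φ) cos(θ), y = ρ sin(φ) sin(θ), z = ρ cos(φ), and dV = ρ^2 sin(φ) dρ dφ dθ.

The integrand becomes 15ρ cos(φ), so

    ∭_E (15z) dV = ∫_{0}^{2π} ∫_{0}^{π/2} ∫_{0}^{3} (15ρ cos(φ)) · ρ^2 sin(φ) dρ dφ dθ.

Inner (ρ): 1215sin(2φ)/8.
Middle (φ): 1215/8.
Outer (θ): 1215π/4.

Therefore the triple integral equals 1215π/4.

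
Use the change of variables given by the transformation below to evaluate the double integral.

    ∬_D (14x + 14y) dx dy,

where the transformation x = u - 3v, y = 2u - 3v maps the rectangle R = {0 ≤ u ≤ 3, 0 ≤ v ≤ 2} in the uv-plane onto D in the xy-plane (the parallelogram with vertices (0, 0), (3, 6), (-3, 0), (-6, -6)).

Compute the Jacobian determinant of (x, y) with respect to (u, v):

    ∂(x,y)/∂(u,v) = | 1  -3 | = (1)(-3) - (-3)(2) = 3.
                   | 2  -3 |

Its absolute value is |J| = 3 (the area scaling factor).

Substituting x = u - 3v, y = 2u - 3v into the integrand,

    14x + 14y → 42u - 84v,

so the integral becomes

    ∬_R (42u - 84v) · |J| du dv = ∫_0^3 ∫_0^2 (126u - 252v) dv du.

Inner (v): 252u - 504.
Outer (u): -378.

Therefore ∬_D (14x + 14y) dx dy = -378.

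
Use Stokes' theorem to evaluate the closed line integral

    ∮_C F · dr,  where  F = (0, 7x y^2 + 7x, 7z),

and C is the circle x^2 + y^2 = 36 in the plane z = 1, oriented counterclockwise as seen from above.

Let S be the flat disk x^2 + y^2 ≤ 36 in the plane z = 1, with upward unit normal n̂ = ẑ. By Stokes' theorem,

    ∮_C F · dr = ∬_S (∇ × F) · n̂ dS = ∬_D (curl F)_z dA,

where D is the disk x^2 + y^2 ≤ 36.

Compute the curl of F = (0, 7x y^2 + 7x, 7z):
    (∇ × F)_x = ∂F_z/∂y - ∂F_y/∂z = 0,
    (∇ × F)_y = ∂F_x/∂z - ∂F_z/∂x = 0,
    (∇ × F)_z = ∂F_y/∂x - ∂F_x/∂y = 7y^2 + 7.

On z = 1, (curl F)_z = 7y^2 + 7.

Convert to polar (x = r cos θ, y = r sin θ, dA = r dr dθ); the integrand becomes 7r^2sin(θ)^2 + 7, so

    ∬_D (curl F)_z dA = ∫_0^{2π} ∫_0^{6} (7r^2sin(θ)^2 + 7) · r dr dθ.

Inner (r from 0 to 6): 2268sin(θ)^2 + 126.
Outer (θ from 0 to 2π): 2520π.

Therefore ∮_C F · dr = 2520π.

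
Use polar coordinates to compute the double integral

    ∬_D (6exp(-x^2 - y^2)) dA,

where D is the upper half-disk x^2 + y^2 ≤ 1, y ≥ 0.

The region D is 0 ≤ r ≤ 1, 0 ≤ θ ≤ π in polar coordinates, where x = r cos(θ), y = r sin(θ), and dA = r dr dθ.

Under the substitution, the integrand becomes 6exp(-r^2), so

    ∬_D (6exp(-x^2 - y^2)) dA = ∫_{0}^{π} ∫_{0}^{1} (6exp(-r^2)) · r dr dθ.

Inner integral (in r): ∫_{0}^{1} (6exp(-r^2)) · r dr = 3 - 3exp(-1).

Outer integral (in θ): ∫_{0}^{π} (3 - 3exp(-1)) dθ = -3π exp(-1) + 3π.

Therefore ∬_D (6exp(-x^2 - y^2)) dA = -3π exp(-1) + 3π.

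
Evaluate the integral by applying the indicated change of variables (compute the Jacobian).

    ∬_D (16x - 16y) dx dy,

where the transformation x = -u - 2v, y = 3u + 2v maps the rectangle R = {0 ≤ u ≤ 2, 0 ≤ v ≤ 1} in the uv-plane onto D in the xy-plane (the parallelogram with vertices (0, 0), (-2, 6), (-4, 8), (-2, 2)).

Compute the Jacobian determinant of (x, y) with respect to (u, v):

    ∂(x,y)/∂(u,v) = | -1  -2 | = (-1)(2) - (-2)(3) = 4.
                   | 3  2 |

Its absolute value is |J| = 4 (the area scaling factor).

Substituting x = -u - 2v, y = 3u + 2v into the integrand,

    16x - 16y → -64u - 64v,

so the integral becomes

    ∬_R (-64u - 64v) · |J| du dv = ∫_0^2 ∫_0^1 (-256u - 256v) dv du.

Inner (v): -256u - 128.
Outer (u): -768.

Therefore ∬_D (16x - 16y) dx dy = -768.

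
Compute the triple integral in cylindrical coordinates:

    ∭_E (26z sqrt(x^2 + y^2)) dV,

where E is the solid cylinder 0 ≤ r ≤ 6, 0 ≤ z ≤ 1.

In cylindrical coordinates, x = r cos(θ), y = r sin(θ), z = z, and dV = r dr dθ dz.

The integrand becomes 26r z, so

    ∭_E (26z sqrt(x^2 + y^2)) dV = ∫_{0}^{2π} ∫_{0}^{6} ∫_{0}^{1} (26r z) · r dz dr dθ.

Inner (z): 13r^2.
Middle (r from 0 to 6): 936.
Outer (θ): 1872π.

Therefore the triple integral equals 1872π.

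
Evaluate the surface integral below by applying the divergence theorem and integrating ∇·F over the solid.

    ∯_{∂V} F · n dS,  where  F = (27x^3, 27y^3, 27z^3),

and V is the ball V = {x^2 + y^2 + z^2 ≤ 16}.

By the divergence theorem,

    ∯_{∂V} F · n dS = ∭_V (∇ · F) dV.

Compute the divergence:
    ∇ · F = ∂F_x/∂x + ∂F_y/∂y + ∂F_z/∂z = 81x^2 + 81y^2 + 81z^2.

In spherical coordinates, x = ρ sin(φ) cos(θ), y = ρ sin(φ) sin(θ), z = ρ cos(φ), dV = ρ^2 sin(φ) dρ dφ dθ, with 0 ≤ ρ ≤ 4, 0 ≤ φ ≤ π, 0 ≤ θ ≤ 2π.

The integrand, after substitution and multiplying by the volume element, becomes (81ρ^2) · ρ^2 sin(φ), so

    ∭_V (∇·F) dV = ∫_0^{2π} ∫_0^{π} ∫_0^{4} (81ρ^2) · ρ^2 sin(φ) dρ dφ dθ.

Inner (ρ from 0 to 4): 82944sin(φ)/5.
Middle (φ from 0 to π): 165888/5.
Outer (θ from 0 to 2π): 331776π/5.

Therefore ∯_{∂V} F · n dS = 331776π/5.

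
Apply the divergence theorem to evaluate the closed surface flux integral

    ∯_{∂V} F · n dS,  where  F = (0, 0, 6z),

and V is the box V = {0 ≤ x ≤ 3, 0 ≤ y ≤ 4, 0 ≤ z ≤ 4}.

By the divergence theorem,

    ∯_{∂V} F · n dS = ∭_V (∇ · F) dV.

Compute the divergence:
    ∇ · F = ∂F_x/∂x + ∂F_y/∂y + ∂F_z/∂z = 0 + 0 + 6 = 6.

V is a rectangular box, so dV = dx dy dz with 0 ≤ x ≤ 3, 0 ≤ y ≤ 4, 0 ≤ z ≤ 4.

Integrate (6) over V as an iterated integral:

    ∭_V (∇·F) dV = ∫_0^{3} ∫_0^{4} ∫_0^{4} (6) dz dy dx.

Inner (z from 0 to 4): 24.
Middle (y from 0 to 4): 96.
Outer (x from 0 to 3): 288.

Therefore ∯_{∂V} F · n dS = 288.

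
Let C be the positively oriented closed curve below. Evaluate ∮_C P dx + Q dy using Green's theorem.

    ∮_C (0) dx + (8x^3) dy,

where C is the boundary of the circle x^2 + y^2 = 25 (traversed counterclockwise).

Green's theorem converts the closed line integral into a double integral over the enclosed region D:

    ∮_C P dx + Q dy = ∬_D (∂Q/∂x - ∂P/∂y) dA.

Here P = 0, Q = 8x^3, so

    ∂Q/∂x = 24x^2,    ∂P/∂y = 0,
    ∂Q/∂x - ∂P/∂y = 24x^2.

D is the region x^2 + y^2 ≤ 25. Evaluating the double integral:

In polar coordinates (x = r cos θ, y = r sin θ, dA = r dr dθ) the integrand becomes 24r^2cos(θ)^2, so

    ∬_D (24x^2) dA = ∫_0^{2π} ∫_0^{5} (24r^2cos(θ)^2) · r dr dθ.

Inner (r from 0 to 5): 3750cos(θ)^2.
Outer (θ from 0 to 2π): 3750π.

Therefore ∮_C P dx + Q dy = 3750π.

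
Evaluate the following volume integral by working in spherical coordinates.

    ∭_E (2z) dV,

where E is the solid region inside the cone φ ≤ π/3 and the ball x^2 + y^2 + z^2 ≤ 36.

In spherical coordinates, x = ρ sin(φ) cos(θ), y = ρ sin(φ) sin(θ), z = ρ cos(φ), and dV = ρ^2 sin(φ) dρ dφ dθ.

The integrand becomes 2ρ cos(φ), so

    ∭_E (2z) dV = ∫_{0}^{2π} ∫_{0}^{π/3} ∫_{0}^{6} (2ρ cos(φ)) · ρ^2 sin(φ) dρ dφ dθ.

Inner (ρ): 324sin(2φ).
Middle (φ): 243.
Outer (θ): 486π.

Therefore the triple integral equals 486π.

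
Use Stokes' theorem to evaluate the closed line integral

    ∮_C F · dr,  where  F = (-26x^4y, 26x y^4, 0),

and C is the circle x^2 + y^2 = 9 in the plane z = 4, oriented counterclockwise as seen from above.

Let S be the flat disk x^2 + y^2 ≤ 9 in the plane z = 4, with upward unit normal n̂ = ẑ. By Stokes' theorem,

    ∮_C F · dr = ∬_S (∇ × F) · n̂ dS = ∬_D (curl F)_z dA,

where D is the disk x^2 + y^2 ≤ 9.

Compute the curl of F = (-26x^4y, 26x y^4, 0):
    (∇ × F)_x = ∂F_z/∂y - ∂F_y/∂z = 0,
    (∇ × F)_y = ∂F_x/∂z - ∂F_z/∂x = 0,
    (∇ × F)_z = ∂F_y/∂x - ∂F_x/∂y = 26x^4 + 26y^4.

On z = 4, (curl F)_z = 26x^4 + 26y^4.

Convert to polar (x = r cos θ, y = r sin θ, dA = r dr dθ); the integrand becomes 26r^4(sin(θ)^4 + cos(θ)^4), so

    ∬_D (curl F)_z dA = ∫_0^{2π} ∫_0^{3} (26r^4(sin(θ)^4 + cos(θ)^4)) · r dr dθ.

Inner (r from 0 to 3): 3159sin(θ)^4 + 3159cos(θ)^4.
Outer (θ from 0 to 2π): 9477π/2.

Therefore ∮_C F · dr = 9477π/2.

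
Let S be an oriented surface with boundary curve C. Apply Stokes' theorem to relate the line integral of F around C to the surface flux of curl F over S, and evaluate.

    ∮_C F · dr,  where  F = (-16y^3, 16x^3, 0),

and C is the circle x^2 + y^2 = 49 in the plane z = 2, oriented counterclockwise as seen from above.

Let S be the flat disk x^2 + y^2 ≤ 49 in the plane z = 2, with upward unit normal n̂ = ẑ. By Stokes' theorem,

    ∮_C F · dr = ∬_S (∇ × F) · n̂ dS = ∬_D (curl F)_z dA,

where D is the disk x^2 + y^2 ≤ 49.

Compute the curl of F = (-16y^3, 16x^3, 0):
    (∇ × F)_x = ∂F_z/∂y - ∂F_y/∂z = 0,
    (∇ × F)_y = ∂F_x/∂z - ∂F_z/∂x = 0,
    (∇ × F)_z = ∂F_y/∂x - ∂F_x/∂y = 48x^2 + 48y^2.

On z = 2, (curl F)_z = 48x^2 + 48y^2.

Convert to polar (x = r cos θ, y = r sin θ, dA = r dr dθ); the integrand becomes 48r^2, so

    ∬_D (curl F)_z dA = ∫_0^{2π} ∫_0^{7} (48r^2) · r dr dθ.

Inner (r from 0 to 7): 28812.
Outer (θ from 0 to 2π): 57624π.

Therefore ∮_C F · dr = 57624π.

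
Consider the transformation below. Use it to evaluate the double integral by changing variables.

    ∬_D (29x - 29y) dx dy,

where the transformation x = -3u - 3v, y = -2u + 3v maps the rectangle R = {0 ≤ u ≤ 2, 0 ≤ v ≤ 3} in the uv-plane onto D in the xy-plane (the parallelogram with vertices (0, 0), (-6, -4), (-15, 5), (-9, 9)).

Compute the Jacobian determinant of (x, y) with respect to (u, v):

    ∂(x,y)/∂(u,v) = | -3  -3 | = (-3)(3) - (-3)(-2) = -15.
                   | -2  3 |

Its absolute value is |J| = 15 (the area scaling factor).

Substituting x = -3u - 3v, y = -2u + 3v into the integrand,

    29x - 29y → -29u - 174v,

so the integral becomes

    ∬_R (-29u - 174v) · |J| du dv = ∫_0^2 ∫_0^3 (-435u - 2610v) dv du.

Inner (v): -1305u - 11745.
Outer (u): -26100.

Therefore ∬_D (29x - 29y) dx dy = -26100.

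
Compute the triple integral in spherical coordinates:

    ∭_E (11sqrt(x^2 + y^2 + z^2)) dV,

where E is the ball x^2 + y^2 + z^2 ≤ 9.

In spherical coordinates, x = ρ sin(φ) cos(θ), y = ρ sin(φ) sin(θ), z = ρ cos(φ), and dV = ρ^2 sin(φ) dρ dφ dθ.

The integrand becomes 11ρ, so

    ∭_E (11sqrt(x^2 + y^2 + z^2)) dV = ∫_{0}^{2π} ∫_{0}^{π} ∫_{0}^{3} (11ρ) · ρ^2 sin(φ) dρ dφ dθ.

Inner (ρ): 891sin(φ)/4.
Middle (φ): 891/2.
Outer (θ): 891π.

Therefore the triple integral equals 891π.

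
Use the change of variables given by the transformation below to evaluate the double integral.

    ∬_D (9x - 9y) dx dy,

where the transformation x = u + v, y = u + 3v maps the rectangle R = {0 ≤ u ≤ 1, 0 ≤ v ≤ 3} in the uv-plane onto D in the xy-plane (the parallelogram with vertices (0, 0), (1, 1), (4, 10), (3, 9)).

Compute the Jacobian determinant of (x, y) with respect to (u, v):

    ∂(x,y)/∂(u,v) = | 1  1 | = (1)(3) - (1)(1) = 2.
                   | 1  3 |

Its absolute value is |J| = 2 (the area scaling factor).

Substituting x = u + v, y = u + 3v into the integrand,

    9x - 9y → -18v,

so the integral becomes

    ∬_R (-18v) · |J| du dv = ∫_0^1 ∫_0^3 (-36v) dv du.

Inner (v): -162.
Outer (u): -162.

Therefore ∬_D (9x - 9y) dx dy = -162.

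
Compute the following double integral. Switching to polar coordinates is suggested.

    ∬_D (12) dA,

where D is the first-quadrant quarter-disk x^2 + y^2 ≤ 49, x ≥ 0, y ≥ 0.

The region D is 0 ≤ r ≤ 7, 0 ≤ θ ≤ π/2 in polar coordinates, where x = r cos(θ), y = r sin(θ), and dA = r dr dθ.

Under the substitution, the integrand becomes 12, so

    ∬_D (12) dA = ∫_{0}^{π/2} ∫_{0}^{7} (12) · r dr dθ.

Inner integral (in r): ∫_{0}^{7} (12) · r dr = 294.

Outer integral (in θ): ∫_{0}^{π/2} (294) dθ = 147π.

Therefore ∬_D (12) dA = 147π.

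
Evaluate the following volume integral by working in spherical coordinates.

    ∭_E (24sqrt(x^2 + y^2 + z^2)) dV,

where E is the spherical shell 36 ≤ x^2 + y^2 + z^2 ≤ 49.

In spherical coordinates, x = ρ sin(φ) cos(θ), y = ρ sin(φ) sin(θ), z = ρ cos(φ), and dV = ρ^2 sin(φ) dρ dφ dθ.

The integrand becomes 24ρ, so

    ∭_E (24sqrt(x^2 + y^2 + z^2)) dV = ∫_{0}^{2π} ∫_{0}^{π} ∫_{6}^{7} (24ρ) · ρ^2 sin(φ) dρ dφ dθ.

Inner (ρ): 6630sin(φ).
Middle (φ): 13260.
Outer (θ): 26520π.

Therefore the triple integral equals 26520π.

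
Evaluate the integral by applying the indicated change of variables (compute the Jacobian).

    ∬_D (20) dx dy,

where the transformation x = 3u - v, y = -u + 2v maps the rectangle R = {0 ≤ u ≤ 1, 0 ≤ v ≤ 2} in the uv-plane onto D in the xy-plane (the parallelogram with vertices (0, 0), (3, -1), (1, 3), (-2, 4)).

Compute the Jacobian determinant of (x, y) with respect to (u, v):

    ∂(x,y)/∂(u,v) = | 3  -1 | = (3)(2) - (-1)(-1) = 5.
                   | -1  2 |

Its absolute value is |J| = 5 (the area scaling factor).

Substituting x = 3u - v, y = -u + 2v into the integrand,

    20 → 20,

so the integral becomes

    ∬_R (20) · |J| du dv = ∫_0^1 ∫_0^2 (100) dv du.

Inner (v): 200.
Outer (u): 200.

Therefore ∬_D (20) dx dy = 200.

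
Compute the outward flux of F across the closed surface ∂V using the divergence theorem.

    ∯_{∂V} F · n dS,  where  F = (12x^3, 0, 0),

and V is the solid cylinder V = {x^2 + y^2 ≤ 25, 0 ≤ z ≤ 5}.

By the divergence theorem,

    ∯_{∂V} F · n dS = ∭_V (∇ · F) dV.

Compute the divergence:
    ∇ · F = ∂F_x/∂x + ∂F_y/∂y + ∂F_z/∂z = 36x^2 + 0 + 0 = 36x^2.

In cylindrical coordinates, x = r cos(θ), y = r sin(θ), z = z, dV = r dr dθ dz, with 0 ≤ r ≤ 5, 0 ≤ θ ≤ 2π, 0 ≤ z ≤ 5.

The integrand, after substitution and multiplying by the volume element, becomes (36r^2cos(θ)^2) · r, so

    ∭_V (∇·F) dV = ∫_0^{2π} ∫_0^{5} ∫_0^{5} (36r^2cos(θ)^2) · r dz dr dθ.

Inner (z from 0 to 5): 180r^3cos(θ)^2.
Middle (r from 0 to 5): 28125cos(θ)^2.
Outer (θ from 0 to 2π): 28125π.

Therefore ∯_{∂V} F · n dS = 28125π.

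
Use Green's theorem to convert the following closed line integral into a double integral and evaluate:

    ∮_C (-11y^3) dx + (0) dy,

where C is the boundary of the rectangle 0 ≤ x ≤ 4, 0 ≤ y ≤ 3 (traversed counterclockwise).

Green's theorem converts the closed line integral into a double integral over the enclosed region D:

    ∮_C P dx + Q dy = ∬_D (∂Q/∂x - ∂P/∂y) dA.

Here P = -11y^3, Q = 0, so

    ∂Q/∂x = 0,    ∂P/∂y = -33y^2,
    ∂Q/∂x - ∂P/∂y = 33y^2.

D is the region 0 ≤ x ≤ 4, 0 ≤ y ≤ 3. Evaluating the double integral:

    ∬_D (33y^2) dA = ∫_0^{4} ∫_0^{3} (33y^2) dy dx.

Inner (y from 0 to 3): 297.
Outer (x from 0 to 4): 1188.

Therefore ∮_C P dx + Q dy = 1188.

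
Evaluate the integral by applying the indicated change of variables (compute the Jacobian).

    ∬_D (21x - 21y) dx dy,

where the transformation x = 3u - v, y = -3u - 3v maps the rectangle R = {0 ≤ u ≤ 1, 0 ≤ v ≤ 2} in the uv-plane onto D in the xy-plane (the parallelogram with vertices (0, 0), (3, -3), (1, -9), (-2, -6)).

Compute the Jacobian determinant of (x, y) with respect to (u, v):

    ∂(x,y)/∂(u,v) = | 3  -1 | = (3)(-3) - (-1)(-3) = -12.
                   | -3  -3 |

Its absolute value is |J| = 12 (the area scaling factor).

Substituting x = 3u - v, y = -3u - 3v into the integrand,

    21x - 21y → 126u + 42v,

so the integral becomes

    ∬_R (126u + 42v) · |J| du dv = ∫_0^1 ∫_0^2 (1512u + 504v) dv du.

Inner (v): 3024u + 1008.
Outer (u): 2520.

Therefore ∬_D (21x - 21y) dx dy = 2520.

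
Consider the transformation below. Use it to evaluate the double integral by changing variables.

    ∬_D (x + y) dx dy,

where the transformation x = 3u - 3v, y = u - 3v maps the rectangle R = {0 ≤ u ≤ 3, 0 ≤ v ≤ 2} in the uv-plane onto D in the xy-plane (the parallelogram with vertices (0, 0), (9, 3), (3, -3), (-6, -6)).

Compute the Jacobian determinant of (x, y) with respect to (u, v):

    ∂(x,y)/∂(u,v) = | 3  -3 | = (3)(-3) - (-3)(1) = -6.
                   | 1  -3 |

Its absolute value is |J| = 6 (the area scaling factor).

Substituting x = 3u - 3v, y = u - 3v into the integrand,

    x + y → 4u - 6v,

so the integral becomes

    ∬_R (4u - 6v) · |J| du dv = ∫_0^3 ∫_0^2 (24u - 36v) dv du.

Inner (v): 48u - 72.
Outer (u): 0.

Therefore ∬_D (x + y) dx dy = 0.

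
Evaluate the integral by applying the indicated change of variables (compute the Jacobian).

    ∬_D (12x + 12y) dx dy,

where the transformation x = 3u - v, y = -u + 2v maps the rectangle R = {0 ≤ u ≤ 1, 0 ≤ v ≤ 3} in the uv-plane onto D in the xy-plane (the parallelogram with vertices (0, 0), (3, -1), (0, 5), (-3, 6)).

Compute the Jacobian determinant of (x, y) with respect to (u, v):

    ∂(x,y)/∂(u,v) = | 3  -1 | = (3)(2) - (-1)(-1) = 5.
                   | -1  2 |

Its absolute value is |J| = 5 (the area scaling factor).

Substituting x = 3u - v, y = -u + 2v into the integrand,

    12x + 12y → 24u + 12v,

so the integral becomes

    ∬_R (24u + 12v) · |J| du dv = ∫_0^1 ∫_0^3 (120u + 60v) dv du.

Inner (v): 360u + 270.
Outer (u): 450.

Therefore ∬_D (12x + 12y) dx dy = 450.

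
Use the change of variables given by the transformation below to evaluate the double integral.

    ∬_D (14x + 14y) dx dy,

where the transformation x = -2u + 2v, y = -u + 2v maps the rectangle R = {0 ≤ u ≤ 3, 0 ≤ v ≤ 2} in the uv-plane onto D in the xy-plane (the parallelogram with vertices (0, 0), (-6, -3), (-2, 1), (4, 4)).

Compute the Jacobian determinant of (x, y) with respect to (u, v):

    ∂(x,y)/∂(u,v) = | -2  2 | = (-2)(2) - (2)(-1) = -2.
                   | -1  2 |

Its absolute value is |J| = 2 (the area scaling factor).

Substituting x = -2u + 2v, y = -u + 2v into the integrand,

    14x + 14y → -42u + 56v,

so the integral becomes

    ∬_R (-42u + 56v) · |J| du dv = ∫_0^3 ∫_0^2 (-84u + 112v) dv du.

Inner (v): 224 - 168u.
Outer (u): -84.

Therefore ∬_D (14x + 14y) dx dy = -84.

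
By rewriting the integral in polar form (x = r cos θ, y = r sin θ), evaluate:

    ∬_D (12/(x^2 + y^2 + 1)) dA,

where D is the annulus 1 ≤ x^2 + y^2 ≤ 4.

The region D is 1 ≤ r ≤ 2, 0 ≤ θ ≤ 2π in polar coordinates, where x = r cos(θ), y = r sin(θ), and dA = r dr dθ.

Under the substitution, the integrand becomes 12/(r^2 + 1), so

    ∬_D (12/(x^2 + y^2 + 1)) dA = ∫_{0}^{2π} ∫_{1}^{2} (12/(r^2 + 1)) · r dr dθ.

Inner integral (in r): ∫_{1}^{2} (12/(r^2 + 1)) · r dr = log(15625/64).

Outer integral (in θ): ∫_{0}^{2π} (log(15625/64)) dθ = log((15625/64)^(2π)).

Therefore ∬_D (12/(x^2 + y^2 + 1)) dA = log((15625/64)^(2π)).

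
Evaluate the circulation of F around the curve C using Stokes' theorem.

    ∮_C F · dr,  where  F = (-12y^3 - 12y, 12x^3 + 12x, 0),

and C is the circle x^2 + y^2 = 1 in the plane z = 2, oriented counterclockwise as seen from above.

Let S be the flat disk x^2 + y^2 ≤ 1 in the plane z = 2, with upward unit normal n̂ = ẑ. By Stokes' theorem,

    ∮_C F · dr = ∬_S (∇ × F) · n̂ dS = ∬_D (curl F)_z dA,

where D is the disk x^2 + y^2 ≤ 1.

Compute the curl of F = (-12y^3 - 12y, 12x^3 + 12x, 0):
    (∇ × F)_x = ∂F_z/∂y - ∂F_y/∂z = 0,
    (∇ × F)_y = ∂F_x/∂z - ∂F_z/∂x = 0,
    (∇ × F)_z = ∂F_y/∂x - ∂F_x/∂y = 36x^2 + 36y^2 + 24.

On z = 2, (curl F)_z = 36x^2 + 36y^2 + 24.

Convert to polar (x = r cos θ, y = r sin θ, dA = r dr dθ); the integrand becomes 36r^2 + 24, so

    ∬_D (curl F)_z dA = ∫_0^{2π} ∫_0^{1} (36r^2 + 24) · r dr dθ.

Inner (r from 0 to 1): 21.
Outer (θ from 0 to 2π): 42π.

Therefore ∮_C F · dr = 42π.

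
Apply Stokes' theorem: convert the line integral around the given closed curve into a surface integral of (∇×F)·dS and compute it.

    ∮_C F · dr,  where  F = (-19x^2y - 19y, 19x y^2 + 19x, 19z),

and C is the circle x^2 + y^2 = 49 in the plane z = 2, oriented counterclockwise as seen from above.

Let S be the flat disk x^2 + y^2 ≤ 49 in the plane z = 2, with upward unit normal n̂ = ẑ. By Stokes' theorem,

    ∮_C F · dr = ∬_S (∇ × F) · n̂ dS = ∬_D (curl F)_z dA,

where D is the disk x^2 + y^2 ≤ 49.

Compute the curl of F = (-19x^2y - 19y, 19x y^2 + 19x, 19z):
    (∇ × F)_x = ∂F_z/∂y - ∂F_y/∂z = 0,
    (∇ × F)_y = ∂F_x/∂z - ∂F_z/∂x = 0,
    (∇ × F)_z = ∂F_y/∂x - ∂F_x/∂y = 19x^2 + 19y^2 + 38.

On z = 2, (curl F)_z = 19x^2 + 19y^2 + 38.

Convert to polar (x = r cos θ, y = r sin θ, dA = r dr dθ); the integrand becomes 19r^2 + 38, so

    ∬_D (curl F)_z dA = ∫_0^{2π} ∫_0^{7} (19r^2 + 38) · r dr dθ.

Inner (r from 0 to 7): 49343/4.
Outer (θ from 0 to 2π): 49343π/2.

Therefore ∮_C F · dr = 49343π/2.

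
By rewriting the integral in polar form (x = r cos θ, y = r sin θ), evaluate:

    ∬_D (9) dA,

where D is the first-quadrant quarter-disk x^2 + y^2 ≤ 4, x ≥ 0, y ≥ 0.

The region D is 0 ≤ r ≤ 2, 0 ≤ θ ≤ π/2 in polar coordinates, where x = r cos(θ), y = r sin(θ), and dA = r dr dθ.

Under the substitution, the integrand becomes 9, so

    ∬_D (9) dA = ∫_{0}^{π/2} ∫_{0}^{2} (9) · r dr dθ.

Inner integral (in r): ∫_{0}^{2} (9) · r dr = 18.

Outer integral (in θ): ∫_{0}^{π/2} (18) dθ = 9π.

Therefore ∬_D (9) dA = 9π.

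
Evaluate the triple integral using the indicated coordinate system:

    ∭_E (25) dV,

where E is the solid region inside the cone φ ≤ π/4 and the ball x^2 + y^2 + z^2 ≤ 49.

In spherical coordinates, x = ρ sin(φ) cos(θ), y = ρ sin(φ) sin(θ), z = ρ cos(φ), and dV = ρ^2 sin(φ) dρ dφ dθ.

The integrand becomes 25, so

    ∭_E (25) dV = ∫_{0}^{2π} ∫_{0}^{π/4} ∫_{0}^{7} (25) · ρ^2 sin(φ) dρ dφ dθ.

Inner (ρ): 8575sin(φ)/3.
Middle (φ): 8575/3 - 8575sqrt(2)/6.
Outer (θ): 8575π (2 - sqrt(2))/3.

Therefore the triple integral equals 8575π (2 - sqrt(2))/3.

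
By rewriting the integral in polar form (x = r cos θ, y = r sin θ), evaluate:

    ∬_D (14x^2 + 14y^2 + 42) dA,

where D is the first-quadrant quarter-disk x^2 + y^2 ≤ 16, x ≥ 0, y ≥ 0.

The region D is 0 ≤ r ≤ 4, 0 ≤ θ ≤ π/2 in polar coordinates, where x = r cos(θ), y = r sin(θ), and dA = r dr dθ.

Under the substitution, the integrand becomes 14r^2 + 42, so

    ∬_D (14x^2 + 14y^2 + 42) dA = ∫_{0}^{π/2} ∫_{0}^{4} (14r^2 + 42) · r dr dθ.

Inner integral (in r): ∫_{0}^{4} (14r^2 + 42) · r dr = 1232.

Outer integral (in θ): ∫_{0}^{π/2} (1232) dθ = 616π.

Therefore ∬_D (14x^2 + 14y^2 + 42) dA = 616π.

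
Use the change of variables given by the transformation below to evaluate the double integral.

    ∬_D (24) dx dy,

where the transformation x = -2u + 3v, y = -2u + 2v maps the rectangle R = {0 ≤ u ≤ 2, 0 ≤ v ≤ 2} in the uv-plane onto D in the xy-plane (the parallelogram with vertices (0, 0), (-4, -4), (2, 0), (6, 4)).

Compute the Jacobian determinant of (x, y) with respect to (u, v):

    ∂(x,y)/∂(u,v) = | -2  3 | = (-2)(2) - (3)(-2) = 2.
                   | -2  2 |

Its absolute value is |J| = 2 (the area scaling factor).

Substituting x = -2u + 3v, y = -2u + 2v into the integrand,

    24 → 24,

so the integral becomes

    ∬_R (24) · |J| du dv = ∫_0^2 ∫_0^2 (48) dv du.

Inner (v): 96.
Outer (u): 192.

Therefore ∬_D (24) dx dy = 192.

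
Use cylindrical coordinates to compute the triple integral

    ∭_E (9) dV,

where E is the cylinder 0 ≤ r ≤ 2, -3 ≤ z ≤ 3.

In cylindrical coordinates, x = r cos(θ), y = r sin(θ), z = z, and dV = r dr dθ dz.

The integrand becomes 9, so

    ∭_E (9) dV = ∫_{0}^{2π} ∫_{0}^{2} ∫_{-3}^{3} (9) · r dz dr dθ.

Inner (z): 54r.
Middle (r from 0 to 2): 108.
Outer (θ): 216π.

Therefore the triple integral equals 216π.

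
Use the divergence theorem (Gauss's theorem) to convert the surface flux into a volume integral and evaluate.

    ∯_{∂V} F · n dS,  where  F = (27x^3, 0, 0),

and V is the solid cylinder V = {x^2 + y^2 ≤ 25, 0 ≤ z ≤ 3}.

By the divergence theorem,

    ∯_{∂V} F · n dS = ∭_V (∇ · F) dV.

Compute the divergence:
    ∇ · F = ∂F_x/∂x + ∂F_y/∂y + ∂F_z/∂z = 81x^2 + 0 + 0 = 81x^2.

In cylindrical coordinates, x = r cos(θ), y = r sin(θ), z = z, dV = r dr dθ dz, with 0 ≤ r ≤ 5, 0 ≤ θ ≤ 2π, 0 ≤ z ≤ 3.

The integrand, after substitution and multiplying by the volume element, becomes (81r^2cos(θ)^2) · r, so

    ∭_V (∇·F) dV = ∫_0^{2π} ∫_0^{5} ∫_0^{3} (81r^2cos(θ)^2) · r dz dr dθ.

Inner (z from 0 to 3): 243r^3cos(θ)^2.
Middle (r from 0 to 5): 151875cos(θ)^2/4.
Outer (θ from 0 to 2π): 151875π/4.

Therefore ∯_{∂V} F · n dS = 151875π/4.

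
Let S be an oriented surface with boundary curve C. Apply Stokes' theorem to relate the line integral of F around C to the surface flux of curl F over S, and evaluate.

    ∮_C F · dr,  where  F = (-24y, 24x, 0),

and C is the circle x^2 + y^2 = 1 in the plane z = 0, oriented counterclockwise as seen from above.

Let S be the flat disk x^2 + y^2 ≤ 1 in the plane z = 0, with upward unit normal n̂ = ẑ. By Stokes' theorem,

    ∮_C F · dr = ∬_S (∇ × F) · n̂ dS = ∬_D (curl F)_z dA,

where D is the disk x^2 + y^2 ≤ 1.

Compute the curl of F = (-24y, 24x, 0):
    (∇ × F)_x = ∂F_z/∂y - ∂F_y/∂z = 0,
    (∇ × F)_y = ∂F_x/∂z - ∂F_z/∂x = 0,
    (∇ × F)_z = ∂F_y/∂x - ∂F_x/∂y = 48.

On z = 0, (curl F)_z = 48.

Convert to polar (x = r cos θ, y = r sin θ, dA = r dr dθ); the integrand becomes 48, so

    ∬_D (curl F)_z dA = ∫_0^{2π} ∫_0^{1} (48) · r dr dθ.

Inner (r from 0 to 1): 24.
Outer (θ from 0 to 2π): 48π.

Therefore ∮_C F · dr = 48π.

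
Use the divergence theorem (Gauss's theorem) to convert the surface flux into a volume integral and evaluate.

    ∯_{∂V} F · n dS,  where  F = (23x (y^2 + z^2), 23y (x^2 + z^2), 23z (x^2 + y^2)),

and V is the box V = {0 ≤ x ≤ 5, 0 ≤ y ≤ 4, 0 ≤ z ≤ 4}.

By the divergence theorem,

    ∯_{∂V} F · n dS = ∭_V (∇ · F) dV.

Compute the divergence:
    ∇ · F = ∂F_x/∂x + ∂F_y/∂y + ∂F_z/∂z = 23y^2 + 23z^2 + 23x^2 + 23z^2 + 23x^2 + 23y^2 = 46x^2 + 46y^2 + 46z^2.

V is a rectangular box, so dV = dx dy dz with 0 ≤ x ≤ 5, 0 ≤ y ≤ 4, 0 ≤ z ≤ 4.

Integrate (46x^2 + 46y^2 + 46z^2) over V as an iterated integral:

    ∭_V (∇·F) dV = ∫_0^{5} ∫_0^{4} ∫_0^{4} (46x^2 + 46y^2 + 46z^2) dz dy dx.

Inner (z from 0 to 4): 184x^2 + 184y^2 + 2944/3.
Middle (y from 0 to 4): 736x^2 + 23552/3.
Outer (x from 0 to 5): 69920.

Therefore ∯_{∂V} F · n dS = 69920.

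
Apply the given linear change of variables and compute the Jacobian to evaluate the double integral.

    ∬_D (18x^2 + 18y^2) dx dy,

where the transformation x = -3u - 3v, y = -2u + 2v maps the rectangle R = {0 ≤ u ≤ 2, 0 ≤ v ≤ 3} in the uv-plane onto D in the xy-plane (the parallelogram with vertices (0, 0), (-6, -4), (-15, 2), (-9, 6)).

Compute the Jacobian determinant of (x, y) with respect to (u, v):

    ∂(x,y)/∂(u,v) = | -3  -3 | = (-3)(2) - (-3)(-2) = -12.
                   | -2  2 |

Its absolute value is |J| = 12 (the area scaling factor).

Substituting x = -3u - 3v, y = -2u + 2v into the integrand,

    18x^2 + 18y^2 → 234u^2 + 180u v + 234v^2,

so the integral becomes

    ∬_R (234u^2 + 180u v + 234v^2) · |J| du dv = ∫_0^2 ∫_0^3 (2808u^2 + 2160u v + 2808v^2) dv du.

Inner (v): 8424u^2 + 9720u + 25272.
Outer (u): 92448.

Therefore ∬_D (18x^2 + 18y^2) dx dy = 92448.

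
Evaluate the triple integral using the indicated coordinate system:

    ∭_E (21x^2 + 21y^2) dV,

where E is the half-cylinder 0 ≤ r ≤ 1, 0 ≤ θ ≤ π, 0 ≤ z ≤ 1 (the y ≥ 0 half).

In cylindrical coordinates, x = r cos(θ), y = r sin(θ), z = z, and dV = r dr dθ dz.

The integrand becomes 21r^2, so

    ∭_E (21x^2 + 21y^2) dV = ∫_{0}^{π} ∫_{0}^{1} ∫_{0}^{1} (21r^2) · r dz dr dθ.

Inner (z): 21r^3.
Middle (r from 0 to 1): 21/4.
Outer (θ): 21π/4.

Therefore the triple integral equals 21π/4.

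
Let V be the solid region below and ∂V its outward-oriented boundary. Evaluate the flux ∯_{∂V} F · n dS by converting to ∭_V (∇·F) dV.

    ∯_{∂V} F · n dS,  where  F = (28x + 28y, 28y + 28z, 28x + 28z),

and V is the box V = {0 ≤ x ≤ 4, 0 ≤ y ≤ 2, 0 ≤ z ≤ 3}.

By the divergence theorem,

    ∯_{∂V} F · n dS = ∭_V (∇ · F) dV.

Compute the divergence:
    ∇ · F = ∂F_x/∂x + ∂F_y/∂y + ∂F_z/∂z = 28 + 28 + 28 = 84.

V is a rectangular box, so dV = dx dy dz with 0 ≤ x ≤ 4, 0 ≤ y ≤ 2, 0 ≤ z ≤ 3.

Integrate (84) over V as an iterated integral:

    ∭_V (∇·F) dV = ∫_0^{4} ∫_0^{2} ∫_0^{3} (84) dz dy dx.

Inner (z from 0 to 3): 252.
Middle (y from 0 to 2): 504.
Outer (x from 0 to 4): 2016.

Therefore ∯_{∂V} F · n dS = 2016.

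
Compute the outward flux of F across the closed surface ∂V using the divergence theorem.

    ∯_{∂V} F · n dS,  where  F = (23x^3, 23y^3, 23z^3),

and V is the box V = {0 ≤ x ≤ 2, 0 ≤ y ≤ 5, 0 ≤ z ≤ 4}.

By the divergence theorem,

    ∯_{∂V} F · n dS = ∭_V (∇ · F) dV.

Compute the divergence:
    ∇ · F = ∂F_x/∂x + ∂F_y/∂y + ∂F_z/∂z = 69x^2 + 69y^2 + 69z^2.

V is a rectangular box, so dV = dx dy dz with 0 ≤ x ≤ 2, 0 ≤ y ≤ 5, 0 ≤ z ≤ 4.

Integrate (69x^2 + 69y^2 + 69z^2) over V as an iterated integral:

    ∭_V (∇·F) dV = ∫_0^{2} ∫_0^{5} ∫_0^{4} (69x^2 + 69y^2 + 69z^2) dz dy dx.

Inner (z from 0 to 4): 276x^2 + 276y^2 + 1472.
Middle (y from 0 to 5): 1380x^2 + 18860.
Outer (x from 0 to 2): 41400.

Therefore ∯_{∂V} F · n dS = 41400.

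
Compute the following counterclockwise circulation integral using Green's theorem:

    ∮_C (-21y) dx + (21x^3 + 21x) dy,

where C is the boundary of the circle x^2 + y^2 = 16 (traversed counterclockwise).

Green's theorem converts the closed line integral into a double integral over the enclosed region D:

    ∮_C P dx + Q dy = ∬_D (∂Q/∂x - ∂P/∂y) dA.

Here P = -21y, Q = 21x^3 + 21x, so

    ∂Q/∂x = 63x^2 + 21,    ∂P/∂y = -21,
    ∂Q/∂x - ∂P/∂y = 63x^2 + 42.

D is the region x^2 + y^2 ≤ 16. Evaluating the double integral:

In polar coordinates (x = r cos θ, y = r sin θ, dA = r dr dθ) the integrand becomes 63r^2cos(θ)^2 + 42, so

    ∬_D (63x^2 + 42) dA = ∫_0^{2π} ∫_0^{4} (63r^2cos(θ)^2 + 42) · r dr dθ.

Inner (r from 0 to 4): 4032cos(θ)^2 + 336.
Outer (θ from 0 to 2π): 4704π.

Therefore ∮_C P dx + Q dy = 4704π.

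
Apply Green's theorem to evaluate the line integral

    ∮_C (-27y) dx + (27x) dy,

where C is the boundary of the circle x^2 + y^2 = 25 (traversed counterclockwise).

Green's theorem converts the closed line integral into a double integral over the enclosed region D:

    ∮_C P dx + Q dy = ∬_D (∂Q/∂x - ∂P/∂y) dA.

Here P = -27y, Q = 27x, so

    ∂Q/∂x = 27,    ∂P/∂y = -27,
    ∂Q/∂x - ∂P/∂y = 54.

D is the region x^2 + y^2 ≤ 25. Evaluating the double integral:

In polar coordinates (x = r cos θ, y = r sin θ, dA = r dr dθ) the integrand becomes 54, so

    ∬_D (54) dA = ∫_0^{2π} ∫_0^{5} (54) · r dr dθ.

Inner (r from 0 to 5): 675.
Outer (θ from 0 to 2π): 1350π.

Therefore ∮_C P dx + Q dy = 1350π.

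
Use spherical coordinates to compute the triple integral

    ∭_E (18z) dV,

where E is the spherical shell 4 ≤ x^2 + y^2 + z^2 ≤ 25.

In spherical coordinates, x = ρ sin(φ) cos(θ), y = ρ sin(φ) sin(θ), z = ρ cos(φ), and dV = ρ^2 sin(φ) dρ dφ dθ.

The integrand becomes 18ρ cos(φ), so

    ∭_E (18z) dV = ∫_{0}^{2π} ∫_{0}^{π} ∫_{2}^{5} (18ρ cos(φ)) · ρ^2 sin(φ) dρ dφ dθ.

Inner (ρ): 5481sin(2φ)/4.
Middle (φ): 0.
Outer (θ): 0.

Therefore the triple integral equals 0.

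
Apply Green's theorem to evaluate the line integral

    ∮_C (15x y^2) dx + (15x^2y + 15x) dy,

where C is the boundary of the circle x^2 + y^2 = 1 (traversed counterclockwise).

Green's theorem converts the closed line integral into a double integral over the enclosed region D:

    ∮_C P dx + Q dy = ∬_D (∂Q/∂x - ∂P/∂y) dA.

Here P = 15x y^2, Q = 15x^2y + 15x, so

    ∂Q/∂x = 30x y + 15,    ∂P/∂y = 30x y,
    ∂Q/∂x - ∂P/∂y = 15.

D is the region x^2 + y^2 ≤ 1. Evaluating the double integral:

In polar coordinates (x = r cos θ, y = r sin θ, dA = r dr dθ) the integrand becomes 15, so

    ∬_D (15) dA = ∫_0^{2π} ∫_0^{1} (15) · r dr dθ.

Inner (r from 0 to 1): 15/2.
Outer (θ from 0 to 2π): 15π.

Therefore ∮_C P dx + Q dy = 15π.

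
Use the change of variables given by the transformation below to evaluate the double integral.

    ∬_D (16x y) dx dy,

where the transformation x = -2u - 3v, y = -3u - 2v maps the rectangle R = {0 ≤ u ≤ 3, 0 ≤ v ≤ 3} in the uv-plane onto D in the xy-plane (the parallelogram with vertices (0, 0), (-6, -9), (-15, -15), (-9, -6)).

Compute the Jacobian determinant of (x, y) with respect to (u, v):

    ∂(x,y)/∂(u,v) = | -2  -3 | = (-2)(-2) - (-3)(-3) = -5.
                   | -3  -2 |

Its absolute value is |J| = 5 (the area scaling factor).

Substituting x = -2u - 3v, y = -3u - 2v into the integrand,

    16x y → 96u^2 + 208u v + 96v^2,

so the integral becomes

    ∬_R (96u^2 + 208u v + 96v^2) · |J| du dv = ∫_0^3 ∫_0^3 (480u^2 + 1040u v + 480v^2) dv du.

Inner (v): 1440u^2 + 4680u + 4320.
Outer (u): 46980.

Therefore ∬_D (16x y) dx dy = 46980.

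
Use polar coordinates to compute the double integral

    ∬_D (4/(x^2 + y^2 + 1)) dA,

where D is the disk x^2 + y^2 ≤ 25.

The region D is 0 ≤ r ≤ 5, 0 ≤ θ ≤ 2π in polar coordinates, where x = r cos(θ), y = r sin(θ), and dA = r dr dθ.

Under the substitution, the integrand becomes 4/(r^2 + 1), so

    ∬_D (4/(x^2 + y^2 + 1)) dA = ∫_{0}^{2π} ∫_{0}^{5} (4/(r^2 + 1)) · r dr dθ.

Inner integral (in r): ∫_{0}^{5} (4/(r^2 + 1)) · r dr = log(676).

Outer integral (in θ): ∫_{0}^{2π} (log(676)) dθ = 4π log(26).

Therefore ∬_D (4/(x^2 + y^2 + 1)) dA = 4π log(26).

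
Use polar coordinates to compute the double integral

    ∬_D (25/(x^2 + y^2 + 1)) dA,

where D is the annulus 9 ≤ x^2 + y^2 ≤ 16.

The region D is 3 ≤ r ≤ 4, 0 ≤ θ ≤ 2π in polar coordinates, where x = r cos(θ), y = r sin(θ), and dA = r dr dθ.

Under the substitution, the integrand becomes 25/(r^2 + 1), so

    ∬_D (25/(x^2 + y^2 + 1)) dA = ∫_{0}^{2π} ∫_{3}^{4} (25/(r^2 + 1)) · r dr dθ.

Inner integral (in r): ∫_{3}^{4} (25/(r^2 + 1)) · r dr = log(582622237229761sqrt(170)/10000000000000).

Outer integral (in θ): ∫_{0}^{2π} (log(582622237229761sqrt(170)/10000000000000)) dθ = log((582622237229761sqrt(170)/10000000000000)^(2π)).

Therefore ∬_D (25/(x^2 + y^2 + 1)) dA = log((582622237229761sqrt(170)/10000000000000)^(2π)).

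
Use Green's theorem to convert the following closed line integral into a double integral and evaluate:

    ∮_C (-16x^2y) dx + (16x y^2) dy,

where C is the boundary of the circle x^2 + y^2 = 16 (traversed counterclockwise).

Green's theorem converts the closed line integral into a double integral over the enclosed region D:

    ∮_C P dx + Q dy = ∬_D (∂Q/∂x - ∂P/∂y) dA.

Here P = -16x^2y, Q = 16x y^2, so

    ∂Q/∂x = 16y^2,    ∂P/∂y = -16x^2,
    ∂Q/∂x - ∂P/∂y = 16x^2 + 16y^2.

D is the region x^2 + y^2 ≤ 16. Evaluating the double integral:

In polar coordinates (x = r cos θ, y = r sin θ, dA = r dr dθ) the integrand becomes 16r^2, so

    ∬_D (16x^2 + 16y^2) dA = ∫_0^{2π} ∫_0^{4} (16r^2) · r dr dθ.

Inner (r from 0 to 4): 1024.
Outer (θ from 0 to 2π): 2048π.

Therefore ∮_C P dx + Q dy = 2048π.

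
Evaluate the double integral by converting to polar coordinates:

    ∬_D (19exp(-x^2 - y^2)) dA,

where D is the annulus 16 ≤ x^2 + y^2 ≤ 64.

The region D is 4 ≤ r ≤ 8, 0 ≤ θ ≤ 2π in polar coordinates, where x = r cos(θ), y = r sin(θ), and dA = r dr dθ.

Under the substitution, the integrand becomes 19exp(-r^2), so

    ∬_D (19exp(-x^2 - y^2)) dA = ∫_{0}^{2π} ∫_{4}^{8} (19exp(-r^2)) · r dr dθ.

Inner integral (in r): ∫_{4}^{8} (19exp(-r^2)) · r dr = -(19 - 19exp(48))exp(-64)/2.

Outer integral (in θ): ∫_{0}^{2π} (-(19 - 19exp(48))exp(-64)/2) dθ = -19π (1 - exp(48))exp(-64).

Therefore ∬_D (19exp(-x^2 - y^2)) dA = -19π (1 - exp(48))exp(-64).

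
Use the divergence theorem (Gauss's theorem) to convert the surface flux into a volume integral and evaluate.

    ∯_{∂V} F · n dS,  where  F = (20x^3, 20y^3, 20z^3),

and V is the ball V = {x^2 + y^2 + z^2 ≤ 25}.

By the divergence theorem,

    ∯_{∂V} F · n dS = ∭_V (∇ · F) dV.

Compute the divergence:
    ∇ · F = ∂F_x/∂x + ∂F_y/∂y + ∂F_z/∂z = 60x^2 + 60y^2 + 60z^2.

In spherical coordinates, x = ρ sin(φ) cos(θ), y = ρ sin(φ) sin(θ), z = ρ cos(φ), dV = ρ^2 sin(φ) dρ dφ dθ, with 0 ≤ ρ ≤ 5, 0 ≤ φ ≤ π, 0 ≤ θ ≤ 2π.

The integrand, after substitution and multiplying by the volume element, becomes (60ρ^2) · ρ^2 sin(φ), so

    ∭_V (∇·F) dV = ∫_0^{2π} ∫_0^{π} ∫_0^{5} (60ρ^2) · ρ^2 sin(φ) dρ dφ dθ.

Inner (ρ from 0 to 5): 37500sin(φ).
Middle (φ from 0 to π): 75000.
Outer (θ from 0 to 2π): 150000π.

Therefore ∯_{∂V} F · n dS = 150000π.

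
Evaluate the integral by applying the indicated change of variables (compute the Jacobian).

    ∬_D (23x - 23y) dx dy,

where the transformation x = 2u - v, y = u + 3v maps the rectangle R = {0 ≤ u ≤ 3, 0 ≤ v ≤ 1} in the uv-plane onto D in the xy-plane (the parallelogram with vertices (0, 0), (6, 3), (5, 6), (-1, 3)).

Compute the Jacobian determinant of (x, y) with respect to (u, v):

    ∂(x,y)/∂(u,v) = | 2  -1 | = (2)(3) - (-1)(1) = 7.
                   | 1  3 |

Its absolute value is |J| = 7 (the area scaling factor).

Substituting x = 2u - v, y = u + 3v into the integrand,

    23x - 23y → 23u - 92v,

so the integral becomes

    ∬_R (23u - 92v) · |J| du dv = ∫_0^3 ∫_0^1 (161u - 644v) dv du.

Inner (v): 161u - 322.
Outer (u): -483/2.

Therefore ∬_D (23x - 23y) dx dy = -483/2.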